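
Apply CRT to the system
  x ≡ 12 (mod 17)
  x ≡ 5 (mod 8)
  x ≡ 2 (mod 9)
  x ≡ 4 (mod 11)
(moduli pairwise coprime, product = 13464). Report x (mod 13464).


Product of moduli M = 17 · 8 · 9 · 11 = 13464.
Merge one congruence at a time:
  Start: x ≡ 12 (mod 17).
  Combine with x ≡ 5 (mod 8); new modulus lcm = 136.
    Write x = 12 + 17·t and substitute into x ≡ 5 (mod 8): 17·t ≡ 5 − 12 = -7 (mod 8).
    Reduce coefficients mod 8: 1·t ≡ 1 (mod 8).
    So t ≡ 1 (mod 8).
    Then x = 12 + 17·1 = 29, valid modulo lcm(17, 8) = 136: x ≡ 29 (mod 136).
  Combine with x ≡ 2 (mod 9); new modulus lcm = 1224.
    Write x = 29 + 136·t and substitute into x ≡ 2 (mod 9): 136·t ≡ 2 − 29 = -27 (mod 9).
    Reduce coefficients mod 9: 1·t ≡ 0 (mod 9).
    So t ≡ 0 (mod 9).
    Then x = 29 + 136·0 = 29, valid modulo lcm(136, 9) = 1224: x ≡ 29 (mod 1224).
  Combine with x ≡ 4 (mod 11); new modulus lcm = 13464.
    Write x = 29 + 1224·t and substitute into x ≡ 4 (mod 11): 1224·t ≡ 4 − 29 = -25 (mod 11).
    Reduce coefficients mod 11: 3·t ≡ 8 (mod 11).
    The inverse of 3 mod 11 is 4 (since 3·4 = 12 = 1·11 + 1), so t ≡ 4·8 = 32 ≡ 10 (mod 11).
    Then x = 29 + 1224·10 = 12269, valid modulo lcm(1224, 11) = 13464: x ≡ 12269 (mod 13464).
Verify against each original: 12269 mod 17 = 12, 12269 mod 8 = 5, 12269 mod 9 = 2, 12269 mod 11 = 4.

x ≡ 12269 (mod 13464).


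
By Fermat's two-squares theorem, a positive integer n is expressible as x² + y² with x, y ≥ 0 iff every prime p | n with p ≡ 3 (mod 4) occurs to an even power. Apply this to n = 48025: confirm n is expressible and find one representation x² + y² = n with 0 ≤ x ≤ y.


Step 1: Factor n = 48025 = 5^2 · 17 · 113.
Step 2: Check the mod-4 condition on each prime factor: 5 ≡ 1 (mod 4), exponent 2; 17 ≡ 1 (mod 4), exponent 1; 113 ≡ 1 (mod 4), exponent 1.
All primes ≡ 3 (mod 4) appear to even exponent (or don't appear), so by the two-squares theorem n IS expressible as a sum of two squares.
Step 3: Build a representation. Group n = k² · m with k = 5 and m = 17 · 113 = 1921 (a product of primes ≡ 1 (mod 4)); a representation of m scales to one of n via (k·x)² + (k·y)² = k²(x² + y²). Each prime p ≡ 1 (mod 4) is itself a sum of two squares; find a² by testing p − a² for a perfect square:
  17: 17 − 1² = 16 = 4² ⇒ 17 = 1² + 4².
  113: 113 − 1² = 112, 113 − 2² = 109, 113 − 3² = 104, 113 − 4² = 97, 113 − 5² = 88, 113 − 6² = 77, 113 − 7² = 64 = 8² ⇒ 113 = 7² + 8².
  Combine using the Brahmagupta–Fibonacci identity (a² + b²)(c² + d²) = (ac − bd)² + (ad + bc)² = (ac + bd)² + (ad − bc)²:
  17 · 113 = 1921: from (1² + 4²)(7² + 8²), take (1·7 − 4·8, 1·8 + 4·7) = (7 − 32, 8 + 28) = (-25, 36); dropping signs (only squares matter) gives (25, 36); check 25² + 36² = 625 + 1296 = 1921 ✓.
  Scale by k = 5: (5·25, 5·36) = (125, 180).
Step 4: Order so x ≤ y and verify: 125² + 180² = 15625 + 32400 = 48025 = n. ✓

n = 48025 = 125² + 180² (one valid representation with x ≤ y).


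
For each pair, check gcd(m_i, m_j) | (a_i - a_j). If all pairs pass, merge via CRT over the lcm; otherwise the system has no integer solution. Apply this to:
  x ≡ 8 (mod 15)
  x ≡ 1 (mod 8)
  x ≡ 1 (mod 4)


Moduli 15, 8, 4 are not pairwise coprime, so CRT works modulo lcm(m_i) when all pairwise compatibility conditions hold.
Pairwise compatibility: gcd(m_i, m_j) must divide a_i - a_j for every pair.
Merge one congruence at a time:
  Start: x ≡ 8 (mod 15).
  Combine with x ≡ 1 (mod 8): gcd(15, 8) = 1; 1 - 8 = -7, which IS divisible by 1, so compatible.
    Write x = 8 + 15·t and substitute into x ≡ 1 (mod 8): 15·t ≡ 1 − 8 = -7 (mod 8).
    Reduce coefficients mod 8: 7·t ≡ 1 (mod 8).
    The inverse of 7 mod 8 is 7 (since 7·7 = 49 = 6·8 + 1), so t ≡ 7·1 = 7 ≡ 7 (mod 8).
    Then x = 8 + 15·7 = 113, valid modulo lcm(15, 8) = 120: x ≡ 113 (mod 120).
  Combine with x ≡ 1 (mod 4): gcd(120, 4) = 4; 1 - 113 = -112, which IS divisible by 4, so compatible.
    Write x = 113 + 120·t and substitute into x ≡ 1 (mod 4): 120·t ≡ 1 − 113 = -112 (mod 4).
    Divide the congruence (and modulus) by g = 4: 30·t ≡ -28 (mod 1).
    Modulo 1 every t works; take t = 0.
    Then x = 113 + 120·0 = 113, valid modulo lcm(120, 4) = 120: x ≡ 113 (mod 120).
Verify: 113 mod 15 = 8, 113 mod 8 = 1, 113 mod 4 = 1.

x ≡ 113 (mod 120).


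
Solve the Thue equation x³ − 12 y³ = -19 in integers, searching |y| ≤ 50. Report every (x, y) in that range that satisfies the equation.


The equation is x³ - 12y³ = -19. For fixed y, x³ = 12·y³ − 19, so a solution requires the RHS to be a perfect cube.
Strategy: iterate y from -50 to 50, compute RHS = 12·y³ − 19, and check whether it is a (positive or negative) perfect cube.
Check small values of y:
  y = 0: RHS = -19 is not a perfect cube.
  y = 1: RHS = -7 is not a perfect cube.
  y = -1: RHS = -31 is not a perfect cube.
  y = 2: RHS = 77 is not a perfect cube.
  y = -2: RHS = -115 is not a perfect cube.
  y = 3: RHS = 305 is not a perfect cube.
  y = -3: RHS = -343 = (-7)³ ⇒ x = -7 works.
Continuing the search up to |y| = 50 finds no further solutions beyond those listed.
Collected solutions: (-7, -3).

Solutions (with |y| ≤ 50): (-7, -3).


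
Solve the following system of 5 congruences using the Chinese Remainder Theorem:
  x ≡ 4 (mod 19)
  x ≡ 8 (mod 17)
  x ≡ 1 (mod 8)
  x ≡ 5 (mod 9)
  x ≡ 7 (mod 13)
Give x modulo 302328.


Product of moduli M = 19 · 17 · 8 · 9 · 13 = 302328.
Merge one congruence at a time:
  Start: x ≡ 4 (mod 19).
  Combine with x ≡ 8 (mod 17); new modulus lcm = 323.
    Write x = 4 + 19·t and substitute into x ≡ 8 (mod 17): 19·t ≡ 8 − 4 = 4 (mod 17).
    Reduce coefficients mod 17: 2·t ≡ 4 (mod 17).
    The inverse of 2 mod 17 is 9 (since 2·9 = 18 = 1·17 + 1), so t ≡ 9·4 = 36 ≡ 2 (mod 17).
    Then x = 4 + 19·2 = 42, valid modulo lcm(19, 17) = 323: x ≡ 42 (mod 323).
  Combine with x ≡ 1 (mod 8); new modulus lcm = 2584.
    Write x = 42 + 323·t and substitute into x ≡ 1 (mod 8): 323·t ≡ 1 − 42 = -41 (mod 8).
    Reduce coefficients mod 8: 3·t ≡ 7 (mod 8).
    The inverse of 3 mod 8 is 3 (since 3·3 = 9 = 1·8 + 1), so t ≡ 3·7 = 21 ≡ 5 (mod 8).
    Then x = 42 + 323·5 = 1657, valid modulo lcm(323, 8) = 2584: x ≡ 1657 (mod 2584).
  Combine with x ≡ 5 (mod 9); new modulus lcm = 23256.
    Write x = 1657 + 2584·t and substitute into x ≡ 5 (mod 9): 2584·t ≡ 5 − 1657 = -1652 (mod 9).
    Reduce coefficients mod 9: 1·t ≡ 4 (mod 9).
    So t ≡ 4 (mod 9).
    Then x = 1657 + 2584·4 = 11993, valid modulo lcm(2584, 9) = 23256: x ≡ 11993 (mod 23256).
  Combine with x ≡ 7 (mod 13); new modulus lcm = 302328.
    Write x = 11993 + 23256·t and substitute into x ≡ 7 (mod 13): 23256·t ≡ 7 − 11993 = -11986 (mod 13).
    Reduce coefficients mod 13: 12·t ≡ 0 (mod 13).
    The inverse of 12 mod 13 is 12 (since 12·12 = 144 = 11·13 + 1), so t ≡ 12·0 = 0 ≡ 0 (mod 13).
    Then x = 11993 + 23256·0 = 11993, valid modulo lcm(23256, 13) = 302328: x ≡ 11993 (mod 302328).
Verify against each original: 11993 mod 19 = 4, 11993 mod 17 = 8, 11993 mod 8 = 1, 11993 mod 9 = 5, 11993 mod 13 = 7.

x ≡ 11993 (mod 302328).


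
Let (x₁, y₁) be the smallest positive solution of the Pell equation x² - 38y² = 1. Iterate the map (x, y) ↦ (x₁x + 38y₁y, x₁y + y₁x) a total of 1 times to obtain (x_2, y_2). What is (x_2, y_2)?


Step 1: Find the fundamental solution (x₁, y₁) of x² - 38y² = 1.
  Expand √38 as a continued fraction. a₀ = ⌊√38⌋ = 6; iterate m_{k+1} = d_k·a_k − m_k, d_{k+1} = (38 − m_{k+1}²)/d_k, a_{k+1} = ⌊(a₀ + m_{k+1})/d_{k+1}⌋ (starting m₀ = 0, d₀ = 1), with convergents p_k = a_k·p_{k-1} + p_{k-2}, q_k = a_k·q_{k-1} + q_{k-2} (p₋₁ = 1, q₋₁ = 0):
  k = 0: a₀ = 6; p₀/q₀ = 6/1; p₀² − 38·q₀² = 36 − 38 = -2.
  k = 1: m = 6, d = 2, a = ⌊(6 + 6)/2⌋ = 6; p/q = (6·6 + 1)/(6·1 + 0) = 37/6; p² − 38·q² = 1369 − 1368 = 1.
  The first convergent with p² − 38·q² = 1 gives the fundamental solution (x₁, y₁) = (37, 6).
Step 2: Apply the recurrence (x_{n+1}, y_{n+1}) = (x₁x_n + 38y₁y_n, x₁y_n + y₁x_n) repeatedly.
  From (x_1, y_1) = (37, 6): x_2 = 37·37 + 38·6·6 = 2737; y_2 = 37·6 + 6·37 = 444.
Step 3: Verify x_2² - 38·y_2² = 7491169 - 7491168 = 1 (should be 1). ✓

(x_1, y_1) = (37, 6); (x_2, y_2) = (2737, 444).


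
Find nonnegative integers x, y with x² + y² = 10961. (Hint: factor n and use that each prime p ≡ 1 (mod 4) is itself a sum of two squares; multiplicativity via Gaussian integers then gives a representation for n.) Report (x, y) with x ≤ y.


Step 1: Factor n = 10961 = 97 · 113.
Step 2: Check the mod-4 condition on each prime factor: 97 ≡ 1 (mod 4), exponent 1; 113 ≡ 1 (mod 4), exponent 1.
All primes ≡ 3 (mod 4) appear to even exponent (or don't appear), so by the two-squares theorem n IS expressible as a sum of two squares.
Step 3: Build a representation. Here n = 97 · 113 is a product of primes ≡ 1 (mod 4). Each prime p ≡ 1 (mod 4) is itself a sum of two squares; find a² by testing p − a² for a perfect square:
  97: 97 − 1² = 96, 97 − 2² = 93, 97 − 3² = 88, 97 − 4² = 81 = 9² ⇒ 97 = 4² + 9².
  113: 113 − 1² = 112, 113 − 2² = 109, 113 − 3² = 104, 113 − 4² = 97, 113 − 5² = 88, 113 − 6² = 77, 113 − 7² = 64 = 8² ⇒ 113 = 7² + 8².
  Combine using the Brahmagupta–Fibonacci identity (a² + b²)(c² + d²) = (ac − bd)² + (ad + bc)² = (ac + bd)² + (ad − bc)²:
  97 · 113 = 10961: from (4² + 9²)(7² + 8²), take (4·7 − 9·8, 4·8 + 9·7) = (28 − 72, 32 + 63) = (-44, 95); dropping signs (only squares matter) gives (44, 95); check 44² + 95² = 1936 + 9025 = 10961 ✓.
Step 4: Order so x ≤ y and verify: 44² + 95² = 1936 + 9025 = 10961 = n. ✓

n = 10961 = 44² + 95² (one valid representation with x ≤ y).


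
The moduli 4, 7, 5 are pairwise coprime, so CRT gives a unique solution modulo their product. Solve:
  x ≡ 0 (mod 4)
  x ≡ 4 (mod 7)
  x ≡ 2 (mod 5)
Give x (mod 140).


Moduli 4, 7, 5 are pairwise coprime; by CRT there is a unique solution modulo M = 4 · 7 · 5 = 140.
Solve pairwise, accumulating the modulus:
  Start with x ≡ 0 (mod 4).
  Combine with x ≡ 4 (mod 7): since gcd(4, 7) = 1, we get a unique residue mod 28.
    Write x = 0 + 4·t and substitute into x ≡ 4 (mod 7): 4·t ≡ 4 − 0 = 4 (mod 7).
    The inverse of 4 mod 7 is 2 (since 4·2 = 8 = 1·7 + 1), so t ≡ 2·4 = 8 ≡ 1 (mod 7).
    Then x = 0 + 4·1 = 4, valid modulo lcm(4, 7) = 28: x ≡ 4 (mod 28).
  Combine with x ≡ 2 (mod 5): since gcd(28, 5) = 1, we get a unique residue mod 140.
    Write x = 4 + 28·t and substitute into x ≡ 2 (mod 5): 28·t ≡ 2 − 4 = -2 (mod 5).
    Reduce coefficients mod 5: 3·t ≡ 3 (mod 5).
    The inverse of 3 mod 5 is 2 (since 3·2 = 6 = 1·5 + 1), so t ≡ 2·3 = 6 ≡ 1 (mod 5).
    Then x = 4 + 28·1 = 32, valid modulo lcm(28, 5) = 140: x ≡ 32 (mod 140).
Verify: 32 mod 4 = 0 ✓, 32 mod 7 = 4 ✓, 32 mod 5 = 2 ✓.

x ≡ 32 (mod 140).


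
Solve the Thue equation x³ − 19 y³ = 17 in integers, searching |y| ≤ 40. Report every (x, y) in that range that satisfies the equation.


The equation is x³ - 19y³ = 17. For fixed y, x³ = 19·y³ + 17, so a solution requires the RHS to be a perfect cube.
Strategy: iterate y from -40 to 40, compute RHS = 19·y³ + 17, and check whether it is a (positive or negative) perfect cube.
Check small values of y:
  y = 0: RHS = 17 is not a perfect cube.
  y = 1: RHS = 36 is not a perfect cube.
  y = -1: RHS = -2 is not a perfect cube.
  y = 2: RHS = 169 is not a perfect cube.
  y = -2: RHS = -135 is not a perfect cube.
  y = 3: RHS = 530 is not a perfect cube.
  y = -3: RHS = -496 is not a perfect cube.
Continuing the search up to |y| = 40 finds no solutions either.
No (x, y) in the scanned range satisfies the equation.

No integer solutions with |y| ≤ 40.


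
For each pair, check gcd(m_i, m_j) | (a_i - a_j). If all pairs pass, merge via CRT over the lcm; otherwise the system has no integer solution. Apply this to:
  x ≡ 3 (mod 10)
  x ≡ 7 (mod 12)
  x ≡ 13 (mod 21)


Moduli 10, 12, 21 are not pairwise coprime, so CRT works modulo lcm(m_i) when all pairwise compatibility conditions hold.
Pairwise compatibility: gcd(m_i, m_j) must divide a_i - a_j for every pair.
Merge one congruence at a time:
  Start: x ≡ 3 (mod 10).
  Combine with x ≡ 7 (mod 12): gcd(10, 12) = 2; 7 - 3 = 4, which IS divisible by 2, so compatible.
    Write x = 3 + 10·t and substitute into x ≡ 7 (mod 12): 10·t ≡ 7 − 3 = 4 (mod 12).
    Divide the congruence (and modulus) by g = 2: 5·t ≡ 2 (mod 6).
    The inverse of 5 mod 6 is 5 (since 5·5 = 25 = 4·6 + 1), so t ≡ 5·2 = 10 ≡ 4 (mod 6).
    Then x = 3 + 10·4 = 43, valid modulo lcm(10, 12) = 60: x ≡ 43 (mod 60).
  Combine with x ≡ 13 (mod 21): gcd(60, 21) = 3; 13 - 43 = -30, which IS divisible by 3, so compatible.
    Write x = 43 + 60·t and substitute into x ≡ 13 (mod 21): 60·t ≡ 13 − 43 = -30 (mod 21).
    Divide the congruence (and modulus) by g = 3: 20·t ≡ -10 (mod 7).
    Reduce coefficients mod 7: 6·t ≡ 4 (mod 7).
    The inverse of 6 mod 7 is 6 (since 6·6 = 36 = 5·7 + 1), so t ≡ 6·4 = 24 ≡ 3 (mod 7).
    Then x = 43 + 60·3 = 223, valid modulo lcm(60, 21) = 420: x ≡ 223 (mod 420).
Verify: 223 mod 10 = 3, 223 mod 12 = 7, 223 mod 21 = 13.

x ≡ 223 (mod 420).


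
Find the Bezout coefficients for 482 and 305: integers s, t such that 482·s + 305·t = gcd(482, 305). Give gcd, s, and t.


Euclidean algorithm on (482, 305) — divide until remainder is 0:
  482 = 1 · 305 + 177
  305 = 1 · 177 + 128
  177 = 1 · 128 + 49
  128 = 2 · 49 + 30
  49 = 1 · 30 + 19
  30 = 1 · 19 + 11
  19 = 1 · 11 + 8
  11 = 1 · 8 + 3
  8 = 2 · 3 + 2
  3 = 1 · 2 + 1
  2 = 2 · 1 + 0
gcd(482, 305) = 1.
Track Bezout coefficients alongside the remainders: start with r₀ = 482 = a·1 + b·0 (s = 1, t = 0) and r₁ = 305 = a·0 + b·1 (s = 0, t = 1); each new remainder r_{k+1} = r_{k-1} − q_k·r_k inherits s_{k+1} = s_{k-1} − q_k·s_k, t_{k+1} = t_{k-1} − q_k·t_k, so r_k = a·s_k + b·t_k at every step:
  q = 1: r = 177, s = 1 − 1·0 = 1, t = 0 − 1·1 = -1  (check: 482·1 + 305·(-1) = 177)
  q = 1: r = 128, s = 0 − 1·1 = -1, t = 1 − 1·(-1) = 2  (check: 482·(-1) + 305·2 = 128)
  q = 1: r = 49, s = 1 − 1·(-1) = 2, t = -1 − 1·2 = -3  (check: 482·2 + 305·(-3) = 49)
  q = 2: r = 30, s = -1 − 2·2 = -5, t = 2 − 2·(-3) = 8  (check: 482·(-5) + 305·8 = 30)
  q = 1: r = 19, s = 2 − 1·(-5) = 7, t = -3 − 1·8 = -11  (check: 482·7 + 305·(-11) = 19)
  q = 1: r = 11, s = -5 − 1·7 = -12, t = 8 − 1·(-11) = 19  (check: 482·(-12) + 305·19 = 11)
  q = 1: r = 8, s = 7 − 1·(-12) = 19, t = -11 − 1·19 = -30  (check: 482·19 + 305·(-30) = 8)
  q = 1: r = 3, s = -12 − 1·19 = -31, t = 19 − 1·(-30) = 49  (check: 482·(-31) + 305·49 = 3)
  q = 2: r = 2, s = 19 − 2·(-31) = 81, t = -30 − 2·49 = -128  (check: 482·81 + 305·(-128) = 2)
  q = 1: r = 1, s = -31 − 1·81 = -112, t = 49 − 1·(-128) = 177  (check: 482·(-112) + 305·177 = 1)
The row with r = 1 (the gcd) gives the Bezout coefficients s = -112, t = 177.
Result: 482 · (-112) + 305 · (177) = 1.

gcd(482, 305) = 1; s = -112, t = 177 (check: 482·(-112) + 305·177 = 1).


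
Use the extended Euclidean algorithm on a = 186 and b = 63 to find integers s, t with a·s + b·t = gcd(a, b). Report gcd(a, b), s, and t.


Euclidean algorithm on (186, 63) — divide until remainder is 0:
  186 = 2 · 63 + 60
  63 = 1 · 60 + 3
  60 = 20 · 3 + 0
gcd(186, 63) = 3.
Track Bezout coefficients alongside the remainders: start with r₀ = 186 = a·1 + b·0 (s = 1, t = 0) and r₁ = 63 = a·0 + b·1 (s = 0, t = 1); each new remainder r_{k+1} = r_{k-1} − q_k·r_k inherits s_{k+1} = s_{k-1} − q_k·s_k, t_{k+1} = t_{k-1} − q_k·t_k, so r_k = a·s_k + b·t_k at every step:
  q = 2: r = 60, s = 1 − 2·0 = 1, t = 0 − 2·1 = -2  (check: 186·1 + 63·(-2) = 60)
  q = 1: r = 3, s = 0 − 1·1 = -1, t = 1 − 1·(-2) = 3  (check: 186·(-1) + 63·3 = 3)
The row with r = 3 (the gcd) gives the Bezout coefficients s = -1, t = 3.
Result: 186 · (-1) + 63 · (3) = 3.

gcd(186, 63) = 3; s = -1, t = 3 (check: 186·(-1) + 63·3 = 3).


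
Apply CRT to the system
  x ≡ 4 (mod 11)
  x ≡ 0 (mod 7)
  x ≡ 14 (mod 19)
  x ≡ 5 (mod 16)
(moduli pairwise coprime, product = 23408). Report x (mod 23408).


Product of moduli M = 11 · 7 · 19 · 16 = 23408.
Merge one congruence at a time:
  Start: x ≡ 4 (mod 11).
  Combine with x ≡ 0 (mod 7); new modulus lcm = 77.
    Write x = 4 + 11·t and substitute into x ≡ 0 (mod 7): 11·t ≡ 0 − 4 = -4 (mod 7).
    Reduce coefficients mod 7: 4·t ≡ 3 (mod 7).
    The inverse of 4 mod 7 is 2 (since 4·2 = 8 = 1·7 + 1), so t ≡ 2·3 = 6 ≡ 6 (mod 7).
    Then x = 4 + 11·6 = 70, valid modulo lcm(11, 7) = 77: x ≡ 70 (mod 77).
  Combine with x ≡ 14 (mod 19); new modulus lcm = 1463.
    Write x = 70 + 77·t and substitute into x ≡ 14 (mod 19): 77·t ≡ 14 − 70 = -56 (mod 19).
    Reduce coefficients mod 19: 1·t ≡ 1 (mod 19).
    So t ≡ 1 (mod 19).
    Then x = 70 + 77·1 = 147, valid modulo lcm(77, 19) = 1463: x ≡ 147 (mod 1463).
  Combine with x ≡ 5 (mod 16); new modulus lcm = 23408.
    Write x = 147 + 1463·t and substitute into x ≡ 5 (mod 16): 1463·t ≡ 5 − 147 = -142 (mod 16).
    Reduce coefficients mod 16: 7·t ≡ 2 (mod 16).
    The inverse of 7 mod 16 is 7 (since 7·7 = 49 = 3·16 + 1), so t ≡ 7·2 = 14 ≡ 14 (mod 16).
    Then x = 147 + 1463·14 = 20629, valid modulo lcm(1463, 16) = 23408: x ≡ 20629 (mod 23408).
Verify against each original: 20629 mod 11 = 4, 20629 mod 7 = 0, 20629 mod 19 = 14, 20629 mod 16 = 5.

x ≡ 20629 (mod 23408).


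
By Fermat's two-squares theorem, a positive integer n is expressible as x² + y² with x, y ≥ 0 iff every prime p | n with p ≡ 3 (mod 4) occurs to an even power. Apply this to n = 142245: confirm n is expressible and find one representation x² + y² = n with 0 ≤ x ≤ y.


Step 1: Factor n = 142245 = 3^2 · 5 · 29 · 109.
Step 2: Check the mod-4 condition on each prime factor: 3 ≡ 3 (mod 4), exponent 2 (must be even); 5 ≡ 1 (mod 4), exponent 1; 29 ≡ 1 (mod 4), exponent 1; 109 ≡ 1 (mod 4), exponent 1.
All primes ≡ 3 (mod 4) appear to even exponent (or don't appear), so by the two-squares theorem n IS expressible as a sum of two squares.
Step 3: Build a representation. Group n = k² · m with k = 3 and m = 5 · 29 · 109 = 15805 (a product of primes ≡ 1 (mod 4)); a representation of m scales to one of n via (k·x)² + (k·y)² = k²(x² + y²). Each prime p ≡ 1 (mod 4) is itself a sum of two squares; find a² by testing p − a² for a perfect square:
  5: 5 − 1² = 4 = 2² ⇒ 5 = 1² + 2².
  29: 29 − 1² = 28, 29 − 2² = 25 = 5² ⇒ 29 = 2² + 5².
  109: 109 − 1² = 108, 109 − 2² = 105, 109 − 3² = 100 = 10² ⇒ 109 = 3² + 10².
  Combine using the Brahmagupta–Fibonacci identity (a² + b²)(c² + d²) = (ac − bd)² + (ad + bc)² = (ac + bd)² + (ad − bc)²:
  5 · 29 = 145: from (1² + 2²)(2² + 5²), take (1·2 − 2·5, 1·5 + 2·2) = (2 − 10, 5 + 4) = (-8, 9); dropping signs (only squares matter) gives (8, 9); check 8² + 9² = 64 + 81 = 145 ✓.
  145 · 109 = 15805: from (8² + 9²)(3² + 10²), take (8·3 − 9·10, 8·10 + 9·3) = (24 − 90, 80 + 27) = (-66, 107); dropping signs (only squares matter) gives (66, 107); check 66² + 107² = 4356 + 11449 = 15805 ✓.
  Scale by k = 3: (3·66, 3·107) = (198, 321).
Step 4: Order so x ≤ y and verify: 198² + 321² = 39204 + 103041 = 142245 = n. ✓

n = 142245 = 198² + 321² (one valid representation with x ≤ y).


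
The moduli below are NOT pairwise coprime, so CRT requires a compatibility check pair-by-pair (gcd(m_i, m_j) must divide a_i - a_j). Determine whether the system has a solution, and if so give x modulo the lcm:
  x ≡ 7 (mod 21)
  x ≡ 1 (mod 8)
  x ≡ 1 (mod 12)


Moduli 21, 8, 12 are not pairwise coprime, so CRT works modulo lcm(m_i) when all pairwise compatibility conditions hold.
Pairwise compatibility: gcd(m_i, m_j) must divide a_i - a_j for every pair.
Merge one congruence at a time:
  Start: x ≡ 7 (mod 21).
  Combine with x ≡ 1 (mod 8): gcd(21, 8) = 1; 1 - 7 = -6, which IS divisible by 1, so compatible.
    Write x = 7 + 21·t and substitute into x ≡ 1 (mod 8): 21·t ≡ 1 − 7 = -6 (mod 8).
    Reduce coefficients mod 8: 5·t ≡ 2 (mod 8).
    The inverse of 5 mod 8 is 5 (since 5·5 = 25 = 3·8 + 1), so t ≡ 5·2 = 10 ≡ 2 (mod 8).
    Then x = 7 + 21·2 = 49, valid modulo lcm(21, 8) = 168: x ≡ 49 (mod 168).
  Combine with x ≡ 1 (mod 12): gcd(168, 12) = 12; 1 - 49 = -48, which IS divisible by 12, so compatible.
    Write x = 49 + 168·t and substitute into x ≡ 1 (mod 12): 168·t ≡ 1 − 49 = -48 (mod 12).
    Divide the congruence (and modulus) by g = 12: 14·t ≡ -4 (mod 1).
    Modulo 1 every t works; take t = 0.
    Then x = 49 + 168·0 = 49, valid modulo lcm(168, 12) = 168: x ≡ 49 (mod 168).
Verify: 49 mod 21 = 7, 49 mod 8 = 1, 49 mod 12 = 1.

x ≡ 49 (mod 168).


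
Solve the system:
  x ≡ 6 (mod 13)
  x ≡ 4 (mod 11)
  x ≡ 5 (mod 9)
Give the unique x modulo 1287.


Moduli 13, 11, 9 are pairwise coprime; by CRT there is a unique solution modulo M = 13 · 11 · 9 = 1287.
Solve pairwise, accumulating the modulus:
  Start with x ≡ 6 (mod 13).
  Combine with x ≡ 4 (mod 11): since gcd(13, 11) = 1, we get a unique residue mod 143.
    Write x = 6 + 13·t and substitute into x ≡ 4 (mod 11): 13·t ≡ 4 − 6 = -2 (mod 11).
    Reduce coefficients mod 11: 2·t ≡ 9 (mod 11).
    The inverse of 2 mod 11 is 6 (since 2·6 = 12 = 1·11 + 1), so t ≡ 6·9 = 54 ≡ 10 (mod 11).
    Then x = 6 + 13·10 = 136, valid modulo lcm(13, 11) = 143: x ≡ 136 (mod 143).
  Combine with x ≡ 5 (mod 9): since gcd(143, 9) = 1, we get a unique residue mod 1287.
    Write x = 136 + 143·t and substitute into x ≡ 5 (mod 9): 143·t ≡ 5 − 136 = -131 (mod 9).
    Reduce coefficients mod 9: 8·t ≡ 4 (mod 9).
    The inverse of 8 mod 9 is 8 (since 8·8 = 64 = 7·9 + 1), so t ≡ 8·4 = 32 ≡ 5 (mod 9).
    Then x = 136 + 143·5 = 851, valid modulo lcm(143, 9) = 1287: x ≡ 851 (mod 1287).
Verify: 851 mod 13 = 6 ✓, 851 mod 11 = 4 ✓, 851 mod 9 = 5 ✓.

x ≡ 851 (mod 1287).


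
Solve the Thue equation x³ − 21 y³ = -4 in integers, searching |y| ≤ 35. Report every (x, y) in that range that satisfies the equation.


The equation is x³ - 21y³ = -4. For fixed y, x³ = 21·y³ − 4, so a solution requires the RHS to be a perfect cube.
Strategy: iterate y from -35 to 35, compute RHS = 21·y³ − 4, and check whether it is a (positive or negative) perfect cube.
Check small values of y:
  y = 0: RHS = -4 is not a perfect cube.
  y = 1: RHS = 17 is not a perfect cube.
  y = -1: RHS = -25 is not a perfect cube.
  y = 2: RHS = 164 is not a perfect cube.
  y = -2: RHS = -172 is not a perfect cube.
  y = 3: RHS = 563 is not a perfect cube.
  y = -3: RHS = -571 is not a perfect cube.
Continuing the search up to |y| = 35 finds no solutions either.
No (x, y) in the scanned range satisfies the equation.

No integer solutions with |y| ≤ 35.


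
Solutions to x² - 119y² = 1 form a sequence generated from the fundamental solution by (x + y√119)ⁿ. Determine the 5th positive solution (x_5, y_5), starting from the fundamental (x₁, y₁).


Step 1: Find the fundamental solution (x₁, y₁) of x² - 119y² = 1.
  Expand √119 as a continued fraction. a₀ = ⌊√119⌋ = 10; iterate m_{k+1} = d_k·a_k − m_k, d_{k+1} = (119 − m_{k+1}²)/d_k, a_{k+1} = ⌊(a₀ + m_{k+1})/d_{k+1}⌋ (starting m₀ = 0, d₀ = 1), with convergents p_k = a_k·p_{k-1} + p_{k-2}, q_k = a_k·q_{k-1} + q_{k-2} (p₋₁ = 1, q₋₁ = 0):
  k = 0: a₀ = 10; p₀/q₀ = 10/1; p₀² − 119·q₀² = 100 − 119 = -19.
  k = 1: m = 10, d = 19, a = ⌊(10 + 10)/19⌋ = 1; p/q = (1·10 + 1)/(1·1 + 0) = 11/1; p² − 119·q² = 121 − 119 = 2.
  k = 2: m = 9, d = 2, a = ⌊(10 + 9)/2⌋ = 9; p/q = (9·11 + 10)/(9·1 + 1) = 109/10; p² − 119·q² = 11881 − 11900 = -19.
  k = 3: m = 9, d = 19, a = ⌊(10 + 9)/19⌋ = 1; p/q = (1·109 + 11)/(1·10 + 1) = 120/11; p² − 119·q² = 14400 − 14399 = 1.
  The first convergent with p² − 119·q² = 1 gives the fundamental solution (x₁, y₁) = (120, 11).
Step 2: Apply the recurrence (x_{n+1}, y_{n+1}) = (x₁x_n + 119y₁y_n, x₁y_n + y₁x_n) repeatedly.
  From (x_1, y_1) = (120, 11): x_2 = 120·120 + 119·11·11 = 28799; y_2 = 120·11 + 11·120 = 2640.
  From (x_2, y_2) = (28799, 2640): x_3 = 120·28799 + 119·11·2640 = 6911640; y_3 = 120·2640 + 11·28799 = 633589.
  From (x_3, y_3) = (6911640, 633589): x_4 = 120·6911640 + 119·11·633589 = 1658764801; y_4 = 120·633589 + 11·6911640 = 152058720.
  From (x_4, y_4) = (1658764801, 152058720): x_5 = 120·1658764801 + 119·11·152058720 = 398096640600; y_5 = 120·152058720 + 11·1658764801 = 36493459211.
Step 3: Verify x_5² - 119·y_5² = 158480935257005568360000 - 158480935257005568359999 = 1 (should be 1). ✓

(x_1, y_1) = (120, 11); (x_5, y_5) = (398096640600, 36493459211).


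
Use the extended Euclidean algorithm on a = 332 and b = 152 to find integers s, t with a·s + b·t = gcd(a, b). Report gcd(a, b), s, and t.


Euclidean algorithm on (332, 152) — divide until remainder is 0:
  332 = 2 · 152 + 28
  152 = 5 · 28 + 12
  28 = 2 · 12 + 4
  12 = 3 · 4 + 0
gcd(332, 152) = 4.
Track Bezout coefficients alongside the remainders: start with r₀ = 332 = a·1 + b·0 (s = 1, t = 0) and r₁ = 152 = a·0 + b·1 (s = 0, t = 1); each new remainder r_{k+1} = r_{k-1} − q_k·r_k inherits s_{k+1} = s_{k-1} − q_k·s_k, t_{k+1} = t_{k-1} − q_k·t_k, so r_k = a·s_k + b·t_k at every step:
  q = 2: r = 28, s = 1 − 2·0 = 1, t = 0 − 2·1 = -2  (check: 332·1 + 152·(-2) = 28)
  q = 5: r = 12, s = 0 − 5·1 = -5, t = 1 − 5·(-2) = 11  (check: 332·(-5) + 152·11 = 12)
  q = 2: r = 4, s = 1 − 2·(-5) = 11, t = -2 − 2·11 = -24  (check: 332·11 + 152·(-24) = 4)
The row with r = 4 (the gcd) gives the Bezout coefficients s = 11, t = -24.
Result: 332 · (11) + 152 · (-24) = 4.

gcd(332, 152) = 4; s = 11, t = -24 (check: 332·11 + 152·(-24) = 4).


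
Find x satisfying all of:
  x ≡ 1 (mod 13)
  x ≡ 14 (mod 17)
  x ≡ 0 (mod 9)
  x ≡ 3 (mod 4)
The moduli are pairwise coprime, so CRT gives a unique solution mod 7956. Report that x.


Product of moduli M = 13 · 17 · 9 · 4 = 7956.
Merge one congruence at a time:
  Start: x ≡ 1 (mod 13).
  Combine with x ≡ 14 (mod 17); new modulus lcm = 221.
    Write x = 1 + 13·t and substitute into x ≡ 14 (mod 17): 13·t ≡ 14 − 1 = 13 (mod 17).
    The inverse of 13 mod 17 is 4 (since 13·4 = 52 = 3·17 + 1), so t ≡ 4·13 = 52 ≡ 1 (mod 17).
    Then x = 1 + 13·1 = 14, valid modulo lcm(13, 17) = 221: x ≡ 14 (mod 221).
  Combine with x ≡ 0 (mod 9); new modulus lcm = 1989.
    Write x = 14 + 221·t and substitute into x ≡ 0 (mod 9): 221·t ≡ 0 − 14 = -14 (mod 9).
    Reduce coefficients mod 9: 5·t ≡ 4 (mod 9).
    The inverse of 5 mod 9 is 2 (since 5·2 = 10 = 1·9 + 1), so t ≡ 2·4 = 8 ≡ 8 (mod 9).
    Then x = 14 + 221·8 = 1782, valid modulo lcm(221, 9) = 1989: x ≡ 1782 (mod 1989).
  Combine with x ≡ 3 (mod 4); new modulus lcm = 7956.
    Write x = 1782 + 1989·t and substitute into x ≡ 3 (mod 4): 1989·t ≡ 3 − 1782 = -1779 (mod 4).
    Reduce coefficients mod 4: 1·t ≡ 1 (mod 4).
    So t ≡ 1 (mod 4).
    Then x = 1782 + 1989·1 = 3771, valid modulo lcm(1989, 4) = 7956: x ≡ 3771 (mod 7956).
Verify against each original: 3771 mod 13 = 1, 3771 mod 17 = 14, 3771 mod 9 = 0, 3771 mod 4 = 3.

x ≡ 3771 (mod 7956).


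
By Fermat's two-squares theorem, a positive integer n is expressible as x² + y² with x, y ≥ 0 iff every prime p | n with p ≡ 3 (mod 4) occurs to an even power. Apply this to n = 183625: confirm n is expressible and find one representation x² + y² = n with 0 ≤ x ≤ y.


Step 1: Factor n = 183625 = 5^3 · 13 · 113.
Step 2: Check the mod-4 condition on each prime factor: 5 ≡ 1 (mod 4), exponent 3; 13 ≡ 1 (mod 4), exponent 1; 113 ≡ 1 (mod 4), exponent 1.
All primes ≡ 3 (mod 4) appear to even exponent (or don't appear), so by the two-squares theorem n IS expressible as a sum of two squares.
Step 3: Build a representation. Group n = k² · m with k = 5 and m = 5 · 13 · 113 = 7345 (a product of primes ≡ 1 (mod 4)); a representation of m scales to one of n via (k·x)² + (k·y)² = k²(x² + y²). Each prime p ≡ 1 (mod 4) is itself a sum of two squares; find a² by testing p − a² for a perfect square:
  5: 5 − 1² = 4 = 2² ⇒ 5 = 1² + 2².
  13: 13 − 1² = 12, 13 − 2² = 9 = 3² ⇒ 13 = 2² + 3².
  113: 113 − 1² = 112, 113 − 2² = 109, 113 − 3² = 104, 113 − 4² = 97, 113 − 5² = 88, 113 − 6² = 77, 113 − 7² = 64 = 8² ⇒ 113 = 7² + 8².
  Combine using the Brahmagupta–Fibonacci identity (a² + b²)(c² + d²) = (ac − bd)² + (ad + bc)² = (ac + bd)² + (ad − bc)²:
  5 · 13 = 65: from (1² + 2²)(2² + 3²), take (1·2 − 2·3, 1·3 + 2·2) = (2 − 6, 3 + 4) = (-4, 7); dropping signs (only squares matter) gives (4, 7); check 4² + 7² = 16 + 49 = 65 ✓.
  65 · 113 = 7345: from (4² + 7²)(7² + 8²), take (4·7 − 7·8, 4·8 + 7·7) = (28 − 56, 32 + 49) = (-28, 81); dropping signs (only squares matter) gives (28, 81); check 28² + 81² = 784 + 6561 = 7345 ✓.
  Scale by k = 5: (5·28, 5·81) = (140, 405).
Step 4: Order so x ≤ y and verify: 140² + 405² = 19600 + 164025 = 183625 = n. ✓

n = 183625 = 140² + 405² (one valid representation with x ≤ y).


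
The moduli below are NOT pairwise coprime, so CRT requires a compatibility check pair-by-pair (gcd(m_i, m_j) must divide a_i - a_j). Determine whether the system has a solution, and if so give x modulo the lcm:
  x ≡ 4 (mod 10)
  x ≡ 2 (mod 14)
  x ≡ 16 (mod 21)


Moduli 10, 14, 21 are not pairwise coprime, so CRT works modulo lcm(m_i) when all pairwise compatibility conditions hold.
Pairwise compatibility: gcd(m_i, m_j) must divide a_i - a_j for every pair.
Merge one congruence at a time:
  Start: x ≡ 4 (mod 10).
  Combine with x ≡ 2 (mod 14): gcd(10, 14) = 2; 2 - 4 = -2, which IS divisible by 2, so compatible.
    Write x = 4 + 10·t and substitute into x ≡ 2 (mod 14): 10·t ≡ 2 − 4 = -2 (mod 14).
    Divide the congruence (and modulus) by g = 2: 5·t ≡ -1 (mod 7).
    Reduce coefficients mod 7: 5·t ≡ 6 (mod 7).
    The inverse of 5 mod 7 is 3 (since 5·3 = 15 = 2·7 + 1), so t ≡ 3·6 = 18 ≡ 4 (mod 7).
    Then x = 4 + 10·4 = 44, valid modulo lcm(10, 14) = 70: x ≡ 44 (mod 70).
  Combine with x ≡ 16 (mod 21): gcd(70, 21) = 7; 16 - 44 = -28, which IS divisible by 7, so compatible.
    Write x = 44 + 70·t and substitute into x ≡ 16 (mod 21): 70·t ≡ 16 − 44 = -28 (mod 21).
    Divide the congruence (and modulus) by g = 7: 10·t ≡ -4 (mod 3).
    Reduce coefficients mod 3: 1·t ≡ 2 (mod 3).
    So t ≡ 2 (mod 3).
    Then x = 44 + 70·2 = 184, valid modulo lcm(70, 21) = 210: x ≡ 184 (mod 210).
Verify: 184 mod 10 = 4, 184 mod 14 = 2, 184 mod 21 = 16.

x ≡ 184 (mod 210).


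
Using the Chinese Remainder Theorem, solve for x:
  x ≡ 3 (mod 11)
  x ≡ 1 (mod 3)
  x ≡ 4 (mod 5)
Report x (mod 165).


Moduli 11, 3, 5 are pairwise coprime; by CRT there is a unique solution modulo M = 11 · 3 · 5 = 165.
Solve pairwise, accumulating the modulus:
  Start with x ≡ 3 (mod 11).
  Combine with x ≡ 1 (mod 3): since gcd(11, 3) = 1, we get a unique residue mod 33.
    Write x = 3 + 11·t and substitute into x ≡ 1 (mod 3): 11·t ≡ 1 − 3 = -2 (mod 3).
    Reduce coefficients mod 3: 2·t ≡ 1 (mod 3).
    The inverse of 2 mod 3 is 2 (since 2·2 = 4 = 1·3 + 1), so t ≡ 2·1 = 2 ≡ 2 (mod 3).
    Then x = 3 + 11·2 = 25, valid modulo lcm(11, 3) = 33: x ≡ 25 (mod 33).
  Combine with x ≡ 4 (mod 5): since gcd(33, 5) = 1, we get a unique residue mod 165.
    Write x = 25 + 33·t and substitute into x ≡ 4 (mod 5): 33·t ≡ 4 − 25 = -21 (mod 5).
    Reduce coefficients mod 5: 3·t ≡ 4 (mod 5).
    The inverse of 3 mod 5 is 2 (since 3·2 = 6 = 1·5 + 1), so t ≡ 2·4 = 8 ≡ 3 (mod 5).
    Then x = 25 + 33·3 = 124, valid modulo lcm(33, 5) = 165: x ≡ 124 (mod 165).
Verify: 124 mod 11 = 3 ✓, 124 mod 3 = 1 ✓, 124 mod 5 = 4 ✓.

x ≡ 124 (mod 165).


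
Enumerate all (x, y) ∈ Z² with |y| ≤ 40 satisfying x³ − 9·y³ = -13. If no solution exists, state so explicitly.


The equation is x³ - 9y³ = -13. For fixed y, x³ = 9·y³ − 13, so a solution requires the RHS to be a perfect cube.
Strategy: iterate y from -40 to 40, compute RHS = 9·y³ − 13, and check whether it is a (positive or negative) perfect cube.
Check small values of y:
  y = 0: RHS = -13 is not a perfect cube.
  y = 1: RHS = -4 is not a perfect cube.
  y = -1: RHS = -22 is not a perfect cube.
  y = 2: RHS = 59 is not a perfect cube.
  y = -2: RHS = -85 is not a perfect cube.
  y = 3: RHS = 230 is not a perfect cube.
  y = -3: RHS = -256 is not a perfect cube.
Continuing the search up to |y| = 40 finds no solutions either.
No (x, y) in the scanned range satisfies the equation.

No integer solutions with |y| ≤ 40.


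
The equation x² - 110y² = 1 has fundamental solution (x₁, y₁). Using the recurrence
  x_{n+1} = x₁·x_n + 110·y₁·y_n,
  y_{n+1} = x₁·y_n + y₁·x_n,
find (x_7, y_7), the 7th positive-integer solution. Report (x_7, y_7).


Step 1: Find the fundamental solution (x₁, y₁) of x² - 110y² = 1.
  Expand √110 as a continued fraction. a₀ = ⌊√110⌋ = 10; iterate m_{k+1} = d_k·a_k − m_k, d_{k+1} = (110 − m_{k+1}²)/d_k, a_{k+1} = ⌊(a₀ + m_{k+1})/d_{k+1}⌋ (starting m₀ = 0, d₀ = 1), with convergents p_k = a_k·p_{k-1} + p_{k-2}, q_k = a_k·q_{k-1} + q_{k-2} (p₋₁ = 1, q₋₁ = 0):
  k = 0: a₀ = 10; p₀/q₀ = 10/1; p₀² − 110·q₀² = 100 − 110 = -10.
  k = 1: m = 10, d = 10, a = ⌊(10 + 10)/10⌋ = 2; p/q = (2·10 + 1)/(2·1 + 0) = 21/2; p² − 110·q² = 441 − 440 = 1.
  The first convergent with p² − 110·q² = 1 gives the fundamental solution (x₁, y₁) = (21, 2).
Step 2: Apply the recurrence (x_{n+1}, y_{n+1}) = (x₁x_n + 110y₁y_n, x₁y_n + y₁x_n) repeatedly.
  From (x_1, y_1) = (21, 2): x_2 = 21·21 + 110·2·2 = 881; y_2 = 21·2 + 2·21 = 84.
  From (x_2, y_2) = (881, 84): x_3 = 21·881 + 110·2·84 = 36981; y_3 = 21·84 + 2·881 = 3526.
  From (x_3, y_3) = (36981, 3526): x_4 = 21·36981 + 110·2·3526 = 1552321; y_4 = 21·3526 + 2·36981 = 148008.
  From (x_4, y_4) = (1552321, 148008): x_5 = 21·1552321 + 110·2·148008 = 65160501; y_5 = 21·148008 + 2·1552321 = 6212810.
  From (x_5, y_5) = (65160501, 6212810): x_6 = 21·65160501 + 110·2·6212810 = 2735188721; y_6 = 21·6212810 + 2·65160501 = 260790012.
  From (x_6, y_6) = (2735188721, 260790012): x_7 = 21·2735188721 + 110·2·260790012 = 114812765781; y_7 = 21·260790012 + 2·2735188721 = 10946967694.
Step 3: Verify x_7² - 110·y_7² = 13181971186282764539961 - 13181971186282764539960 = 1 (should be 1). ✓

(x_1, y_1) = (21, 2); (x_7, y_7) = (114812765781, 10946967694).


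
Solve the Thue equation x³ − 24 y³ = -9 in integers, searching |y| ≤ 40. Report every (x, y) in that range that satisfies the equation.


The equation is x³ - 24y³ = -9. For fixed y, x³ = 24·y³ − 9, so a solution requires the RHS to be a perfect cube.
Strategy: iterate y from -40 to 40, compute RHS = 24·y³ − 9, and check whether it is a (positive or negative) perfect cube.
Check small values of y:
  y = 0: RHS = -9 is not a perfect cube.
  y = 1: RHS = 15 is not a perfect cube.
  y = -1: RHS = -33 is not a perfect cube.
  y = 2: RHS = 183 is not a perfect cube.
  y = -2: RHS = -201 is not a perfect cube.
  y = 3: RHS = 639 is not a perfect cube.
  y = -3: RHS = -657 is not a perfect cube.
Continuing the search up to |y| = 40 finds no solutions either.
No (x, y) in the scanned range satisfies the equation.

No integer solutions with |y| ≤ 40.


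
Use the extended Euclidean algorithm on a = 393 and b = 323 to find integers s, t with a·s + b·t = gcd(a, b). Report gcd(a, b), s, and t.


Euclidean algorithm on (393, 323) — divide until remainder is 0:
  393 = 1 · 323 + 70
  323 = 4 · 70 + 43
  70 = 1 · 43 + 27
  43 = 1 · 27 + 16
  27 = 1 · 16 + 11
  16 = 1 · 11 + 5
  11 = 2 · 5 + 1
  5 = 5 · 1 + 0
gcd(393, 323) = 1.
Track Bezout coefficients alongside the remainders: start with r₀ = 393 = a·1 + b·0 (s = 1, t = 0) and r₁ = 323 = a·0 + b·1 (s = 0, t = 1); each new remainder r_{k+1} = r_{k-1} − q_k·r_k inherits s_{k+1} = s_{k-1} − q_k·s_k, t_{k+1} = t_{k-1} − q_k·t_k, so r_k = a·s_k + b·t_k at every step:
  q = 1: r = 70, s = 1 − 1·0 = 1, t = 0 − 1·1 = -1  (check: 393·1 + 323·(-1) = 70)
  q = 4: r = 43, s = 0 − 4·1 = -4, t = 1 − 4·(-1) = 5  (check: 393·(-4) + 323·5 = 43)
  q = 1: r = 27, s = 1 − 1·(-4) = 5, t = -1 − 1·5 = -6  (check: 393·5 + 323·(-6) = 27)
  q = 1: r = 16, s = -4 − 1·5 = -9, t = 5 − 1·(-6) = 11  (check: 393·(-9) + 323·11 = 16)
  q = 1: r = 11, s = 5 − 1·(-9) = 14, t = -6 − 1·11 = -17  (check: 393·14 + 323·(-17) = 11)
  q = 1: r = 5, s = -9 − 1·14 = -23, t = 11 − 1·(-17) = 28  (check: 393·(-23) + 323·28 = 5)
  q = 2: r = 1, s = 14 − 2·(-23) = 60, t = -17 − 2·28 = -73  (check: 393·60 + 323·(-73) = 1)
The row with r = 1 (the gcd) gives the Bezout coefficients s = 60, t = -73.
Result: 393 · (60) + 323 · (-73) = 1.

gcd(393, 323) = 1; s = 60, t = -73 (check: 393·60 + 323·(-73) = 1).


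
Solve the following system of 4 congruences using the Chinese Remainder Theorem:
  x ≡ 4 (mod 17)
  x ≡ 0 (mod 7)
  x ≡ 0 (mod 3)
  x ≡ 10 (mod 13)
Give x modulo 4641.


Product of moduli M = 17 · 7 · 3 · 13 = 4641.
Merge one congruence at a time:
  Start: x ≡ 4 (mod 17).
  Combine with x ≡ 0 (mod 7); new modulus lcm = 119.
    Write x = 4 + 17·t and substitute into x ≡ 0 (mod 7): 17·t ≡ 0 − 4 = -4 (mod 7).
    Reduce coefficients mod 7: 3·t ≡ 3 (mod 7).
    The inverse of 3 mod 7 is 5 (since 3·5 = 15 = 2·7 + 1), so t ≡ 5·3 = 15 ≡ 1 (mod 7).
    Then x = 4 + 17·1 = 21, valid modulo lcm(17, 7) = 119: x ≡ 21 (mod 119).
  Combine with x ≡ 0 (mod 3); new modulus lcm = 357.
    Write x = 21 + 119·t and substitute into x ≡ 0 (mod 3): 119·t ≡ 0 − 21 = -21 (mod 3).
    Reduce coefficients mod 3: 2·t ≡ 0 (mod 3).
    The inverse of 2 mod 3 is 2 (since 2·2 = 4 = 1·3 + 1), so t ≡ 2·0 = 0 ≡ 0 (mod 3).
    Then x = 21 + 119·0 = 21, valid modulo lcm(119, 3) = 357: x ≡ 21 (mod 357).
  Combine with x ≡ 10 (mod 13); new modulus lcm = 4641.
    Write x = 21 + 357·t and substitute into x ≡ 10 (mod 13): 357·t ≡ 10 − 21 = -11 (mod 13).
    Reduce coefficients mod 13: 6·t ≡ 2 (mod 13).
    The inverse of 6 mod 13 is 11 (since 6·11 = 66 = 5·13 + 1), so t ≡ 11·2 = 22 ≡ 9 (mod 13).
    Then x = 21 + 357·9 = 3234, valid modulo lcm(357, 13) = 4641: x ≡ 3234 (mod 4641).
Verify against each original: 3234 mod 17 = 4, 3234 mod 7 = 0, 3234 mod 3 = 0, 3234 mod 13 = 10.

x ≡ 3234 (mod 4641).


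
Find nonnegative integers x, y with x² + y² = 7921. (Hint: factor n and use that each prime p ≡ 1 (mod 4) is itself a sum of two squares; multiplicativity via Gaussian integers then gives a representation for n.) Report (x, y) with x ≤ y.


Step 1: Factor n = 7921 = 89^2.
Step 2: Check the mod-4 condition on each prime factor: 89 ≡ 1 (mod 4), exponent 2.
All primes ≡ 3 (mod 4) appear to even exponent (or don't appear), so by the two-squares theorem n IS expressible as a sum of two squares.
Step 3: Build a representation. Here n = 89 · 89 is a product of primes ≡ 1 (mod 4). Each prime p ≡ 1 (mod 4) is itself a sum of two squares; find a² by testing p − a² for a perfect square:
  89: 89 − 1² = 88, 89 − 2² = 85, 89 − 3² = 80, 89 − 4² = 73, 89 − 5² = 64 = 8² ⇒ 89 = 5² + 8².
  Combine using the Brahmagupta–Fibonacci identity (a² + b²)(c² + d²) = (ac − bd)² + (ad + bc)² = (ac + bd)² + (ad − bc)²:
  89 · 89 = 7921: from (5² + 8²)(5² + 8²), take (5·5 − 8·8, 5·8 + 8·5) = (25 − 64, 40 + 40) = (-39, 80); dropping signs (only squares matter) gives (39, 80); check 39² + 80² = 1521 + 6400 = 7921 ✓.
Step 4: Order so x ≤ y and verify: 39² + 80² = 1521 + 6400 = 7921 = n. ✓

n = 7921 = 39² + 80² (one valid representation with x ≤ y).
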